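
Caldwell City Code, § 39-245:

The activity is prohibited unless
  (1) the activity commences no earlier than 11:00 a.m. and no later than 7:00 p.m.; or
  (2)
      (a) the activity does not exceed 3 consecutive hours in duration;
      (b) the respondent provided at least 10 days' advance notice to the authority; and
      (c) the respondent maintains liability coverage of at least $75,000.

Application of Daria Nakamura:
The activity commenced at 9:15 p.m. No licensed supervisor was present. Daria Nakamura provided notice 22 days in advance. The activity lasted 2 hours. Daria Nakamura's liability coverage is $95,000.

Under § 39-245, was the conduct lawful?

Yes — lawful.

(1) start within hours — not met.
(a) ≤ 3 hrs duration — holds.
(b) ≥10 days' notice — holds.
(c) coverage ≥ $75,000 — holds.
(2): T AND T AND T → true.
So Overall is satisfied (F OR T).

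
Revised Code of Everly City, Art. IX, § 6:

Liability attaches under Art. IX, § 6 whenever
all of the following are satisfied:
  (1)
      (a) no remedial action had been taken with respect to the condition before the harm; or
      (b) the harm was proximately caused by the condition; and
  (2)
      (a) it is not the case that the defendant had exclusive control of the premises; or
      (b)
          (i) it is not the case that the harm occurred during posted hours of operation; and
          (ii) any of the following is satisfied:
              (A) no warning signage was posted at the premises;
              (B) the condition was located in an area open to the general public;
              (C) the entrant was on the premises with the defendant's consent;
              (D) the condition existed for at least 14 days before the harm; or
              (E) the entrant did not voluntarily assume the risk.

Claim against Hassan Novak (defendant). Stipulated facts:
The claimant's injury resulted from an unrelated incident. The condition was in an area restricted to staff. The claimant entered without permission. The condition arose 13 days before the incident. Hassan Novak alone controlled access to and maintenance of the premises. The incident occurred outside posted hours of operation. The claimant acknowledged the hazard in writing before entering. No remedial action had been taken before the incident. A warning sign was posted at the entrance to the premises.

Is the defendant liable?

(a) no remedial action — holds.
(b) proximate cause — not met.
(1) = T OR F = true.
(a) not (exclusive control) — not met.
(i) not (during posted hours) — satisfied.
(A) no signage posted — not met.
(B) public area — not met.
(C) consent to enter — not met.
(D) condition ≥14 days old — not satisfied.
(E) no assumed risk — not met.
So (ii) is not satisfied (F OR F OR F OR F OR F).
So (b) is not satisfied (T AND F).
So (2) is not satisfied (F OR F).
Overall = T AND F = false.

No — not liable.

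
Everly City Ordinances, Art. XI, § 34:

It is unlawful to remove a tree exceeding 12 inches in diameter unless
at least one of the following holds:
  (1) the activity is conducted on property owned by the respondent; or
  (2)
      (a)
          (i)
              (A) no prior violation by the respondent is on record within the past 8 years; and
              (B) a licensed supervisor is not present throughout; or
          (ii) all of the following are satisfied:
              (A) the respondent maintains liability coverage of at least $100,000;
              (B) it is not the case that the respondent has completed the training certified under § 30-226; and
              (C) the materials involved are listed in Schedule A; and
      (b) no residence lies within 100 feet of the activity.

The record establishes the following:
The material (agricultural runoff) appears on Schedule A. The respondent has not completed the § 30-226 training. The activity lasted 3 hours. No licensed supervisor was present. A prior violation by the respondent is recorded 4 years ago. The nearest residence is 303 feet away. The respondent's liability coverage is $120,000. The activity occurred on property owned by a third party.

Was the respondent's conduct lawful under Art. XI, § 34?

(1) own property — not satisfied.
(A) no prior violation — fails.
(B) not (supervisor present) — met.
(i): F AND T → false.
(A) coverage ≥ $100,000 — holds.
(B) not (training certified) — met.
(C) Schedule A material — satisfied.
So (ii) is satisfied (T AND T AND T).
(a) = F OR T = true.
(b) no residence in 100 ft — met.
(2) = T AND T = true.
So Overall is satisfied (F OR T).

Yes — lawful.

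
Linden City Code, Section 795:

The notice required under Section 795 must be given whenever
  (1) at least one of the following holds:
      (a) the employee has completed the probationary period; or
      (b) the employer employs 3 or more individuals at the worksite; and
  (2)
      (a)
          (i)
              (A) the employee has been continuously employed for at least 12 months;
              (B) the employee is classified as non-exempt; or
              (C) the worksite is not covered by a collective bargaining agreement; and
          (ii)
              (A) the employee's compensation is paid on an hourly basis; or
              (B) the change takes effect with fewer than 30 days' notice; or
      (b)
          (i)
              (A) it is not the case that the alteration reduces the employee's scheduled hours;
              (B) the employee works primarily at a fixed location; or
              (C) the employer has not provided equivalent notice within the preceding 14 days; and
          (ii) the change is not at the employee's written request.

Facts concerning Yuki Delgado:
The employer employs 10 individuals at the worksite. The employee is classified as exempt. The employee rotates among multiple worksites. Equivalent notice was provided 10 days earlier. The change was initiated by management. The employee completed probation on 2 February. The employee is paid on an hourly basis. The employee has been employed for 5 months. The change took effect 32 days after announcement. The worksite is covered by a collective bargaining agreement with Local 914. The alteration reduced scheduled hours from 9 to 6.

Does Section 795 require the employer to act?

(a) past probation — satisfied.
(b) ≥ 3 at site — holds.
(1) = T OR T = true.
(A) tenure ≥ 12 mo. — fails.
(B) non-exempt — not satisfied.
(C) no CBA — not met.
(i) = F OR F OR F = false.
(A) hourly-paid — satisfied.
(B) < 30 days' notice — not satisfied.
(ii): T OR F → true.
So (a) is not satisfied (F AND T).
(A) not (hours reduced) — fails.
(B) fixed location — fails.
(C) no recent notice — fails.
So (i) is not satisfied (F OR F OR F).
(ii) not employee-requested — satisfied.
(b): F AND T → false.
(2) = F OR F = false.
So Overall is not satisfied (T AND F).

No — not required.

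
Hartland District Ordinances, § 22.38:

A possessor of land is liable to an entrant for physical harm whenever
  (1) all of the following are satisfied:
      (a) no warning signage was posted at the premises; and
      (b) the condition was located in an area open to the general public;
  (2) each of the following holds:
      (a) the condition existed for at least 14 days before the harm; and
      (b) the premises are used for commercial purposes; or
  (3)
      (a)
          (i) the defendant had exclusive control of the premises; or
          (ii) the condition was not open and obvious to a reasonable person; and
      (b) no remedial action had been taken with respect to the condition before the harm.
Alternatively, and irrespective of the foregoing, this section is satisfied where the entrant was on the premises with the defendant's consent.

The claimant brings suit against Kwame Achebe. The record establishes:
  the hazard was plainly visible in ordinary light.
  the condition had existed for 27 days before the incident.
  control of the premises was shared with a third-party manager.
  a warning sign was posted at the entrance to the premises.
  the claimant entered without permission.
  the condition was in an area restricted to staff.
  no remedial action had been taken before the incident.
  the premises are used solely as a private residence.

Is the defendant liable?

No — not liable.

(a) no signage posted — fails.
(b) public area — not met.
(1) = F AND F = false.
(a) condition ≥14 days old — satisfied.
(b) commercial use — not satisfied.
(2) = T AND F = false.
(i) exclusive control — not met.
(ii) not open/obvious — fails.
(a) = F OR F = false.
(b) no remedial action — satisfied.
So (3) is not satisfied (F AND T).
Overall: F OR F OR F → false.
Exception (consent to enter) — not satisfied.
Result: main false OR exception false → false.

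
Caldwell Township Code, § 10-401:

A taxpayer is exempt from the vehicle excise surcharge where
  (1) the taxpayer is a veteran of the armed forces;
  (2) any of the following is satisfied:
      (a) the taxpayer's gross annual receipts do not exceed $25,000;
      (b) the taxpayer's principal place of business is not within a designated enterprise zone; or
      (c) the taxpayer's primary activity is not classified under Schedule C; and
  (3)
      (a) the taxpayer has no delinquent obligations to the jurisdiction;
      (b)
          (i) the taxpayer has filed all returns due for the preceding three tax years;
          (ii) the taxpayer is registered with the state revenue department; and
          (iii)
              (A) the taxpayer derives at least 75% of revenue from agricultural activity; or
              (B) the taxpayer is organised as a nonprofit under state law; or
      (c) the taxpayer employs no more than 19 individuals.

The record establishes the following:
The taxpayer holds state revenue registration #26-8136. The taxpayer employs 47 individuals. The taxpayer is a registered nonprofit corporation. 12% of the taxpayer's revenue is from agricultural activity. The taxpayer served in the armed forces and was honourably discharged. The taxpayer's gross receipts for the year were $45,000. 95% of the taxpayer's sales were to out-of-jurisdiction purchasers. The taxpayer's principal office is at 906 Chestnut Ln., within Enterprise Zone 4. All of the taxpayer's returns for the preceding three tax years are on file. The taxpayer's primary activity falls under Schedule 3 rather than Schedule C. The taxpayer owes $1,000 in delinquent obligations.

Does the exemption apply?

(1) veteran — met.
(a) receipts ≤ $25,000 — not met.
(b) not (in enterprise zone) — not satisfied.
(c) not (Schedule C activity) — satisfied.
(2): F OR F OR T → true.
(a) no delinquency — fails.
(i) returns current — met.
(ii) state-registered — satisfied.
(A) ≥75% agricultural — fails.
(B) nonprofit — holds.
So (iii) is satisfied (F OR T).
(b) = T AND T AND T = true.
(c) ≤ 19 employees — not met.
(3) = F OR T OR F = true.
So Overall is satisfied (T AND T AND T).

Yes — exempt.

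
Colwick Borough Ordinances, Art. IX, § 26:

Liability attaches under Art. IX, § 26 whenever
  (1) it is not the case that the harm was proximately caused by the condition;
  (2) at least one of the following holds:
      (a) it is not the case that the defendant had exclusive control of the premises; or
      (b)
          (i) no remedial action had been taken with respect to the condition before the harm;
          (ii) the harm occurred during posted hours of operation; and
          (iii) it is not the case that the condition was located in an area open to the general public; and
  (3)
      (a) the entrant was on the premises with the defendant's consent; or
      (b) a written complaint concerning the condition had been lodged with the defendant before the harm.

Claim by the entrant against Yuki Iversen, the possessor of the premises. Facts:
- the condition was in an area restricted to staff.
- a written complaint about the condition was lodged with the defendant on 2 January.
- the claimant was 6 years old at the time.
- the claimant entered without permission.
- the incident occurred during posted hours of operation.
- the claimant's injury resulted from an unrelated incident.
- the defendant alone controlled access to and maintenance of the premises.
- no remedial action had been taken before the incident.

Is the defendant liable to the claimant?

Yes — liable.

(1) not (proximate cause) — holds.
(a) not (exclusive control) — not met.
(i) no remedial action — holds.
(ii) during posted hours — holds.
(iii) not (public area) — met.
(b): T AND T AND T → true.
So (2) is satisfied (F OR T).
(a) consent to enter — not met.
(b) complaint lodged — met.
(3): F OR T → true.
Overall = T AND T AND T = true.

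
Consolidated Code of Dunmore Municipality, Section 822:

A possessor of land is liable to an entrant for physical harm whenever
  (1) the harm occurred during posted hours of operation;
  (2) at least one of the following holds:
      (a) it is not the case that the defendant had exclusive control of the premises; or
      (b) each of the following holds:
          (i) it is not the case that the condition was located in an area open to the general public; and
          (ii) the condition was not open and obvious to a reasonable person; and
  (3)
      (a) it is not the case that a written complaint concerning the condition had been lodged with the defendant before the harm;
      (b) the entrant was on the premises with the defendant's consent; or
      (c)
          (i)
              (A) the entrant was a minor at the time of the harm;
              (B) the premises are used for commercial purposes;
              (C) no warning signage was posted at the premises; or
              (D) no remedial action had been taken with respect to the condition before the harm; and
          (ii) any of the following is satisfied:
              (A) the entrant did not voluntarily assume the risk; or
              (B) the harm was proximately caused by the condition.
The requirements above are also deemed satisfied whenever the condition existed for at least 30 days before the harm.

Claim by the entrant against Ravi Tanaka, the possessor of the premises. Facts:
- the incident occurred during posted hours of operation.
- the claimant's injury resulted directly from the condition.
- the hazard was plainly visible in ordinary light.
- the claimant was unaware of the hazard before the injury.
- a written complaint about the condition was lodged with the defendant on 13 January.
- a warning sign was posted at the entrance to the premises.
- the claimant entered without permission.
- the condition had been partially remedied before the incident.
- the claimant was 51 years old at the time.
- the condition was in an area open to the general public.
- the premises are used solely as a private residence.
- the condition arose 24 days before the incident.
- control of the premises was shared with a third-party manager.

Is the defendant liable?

No — not liable.

(1) during posted hours — holds.
(a) not (exclusive control) — satisfied.
(i) not (public area) — not satisfied.
(ii) not open/obvious — not met.
(b): F AND F → false.
(2) = T OR F = true.
(a) not (complaint lodged) — not satisfied.
(b) consent to enter — not met.
(A) entrant a minor — fails.
(B) commercial use — fails.
(C) no signage posted — not satisfied.
(D) no remedial action — fails.
So (i) is not satisfied (F OR F OR F OR F).
(A) no assumed risk — holds.
(B) proximate cause — holds.
So (ii) is satisfied (T OR T).
(c): F AND T → false.
So (3) is not satisfied (F OR F OR F).
Overall: T AND T AND F → false.
Exception (condition ≥30 days old) — not satisfied.
Result: main false OR exception false → false.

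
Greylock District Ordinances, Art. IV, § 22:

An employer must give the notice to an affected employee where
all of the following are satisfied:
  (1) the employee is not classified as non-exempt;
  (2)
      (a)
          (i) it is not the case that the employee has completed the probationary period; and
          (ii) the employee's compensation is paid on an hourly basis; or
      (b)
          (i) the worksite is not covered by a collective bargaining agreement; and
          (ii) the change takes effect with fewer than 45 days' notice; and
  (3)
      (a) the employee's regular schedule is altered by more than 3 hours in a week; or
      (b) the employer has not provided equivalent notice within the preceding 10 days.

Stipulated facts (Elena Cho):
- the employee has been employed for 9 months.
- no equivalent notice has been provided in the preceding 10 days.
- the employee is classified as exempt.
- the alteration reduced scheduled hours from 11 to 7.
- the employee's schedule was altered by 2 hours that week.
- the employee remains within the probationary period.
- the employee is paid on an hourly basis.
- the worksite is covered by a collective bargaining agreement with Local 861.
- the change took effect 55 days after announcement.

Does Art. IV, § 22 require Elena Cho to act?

Yes — required.

(1) not (non-exempt) — satisfied.
(i) not (past probation) — holds.
(ii) hourly-paid — holds.
So (a) is satisfied (T AND T).
(i) no CBA — not satisfied.
(ii) < 45 days' notice — not satisfied.
(b) = F AND F = false.
(2): T OR F → true.
(a) schedule shift > 3h — fails.
(b) no recent notice — met.
(3): F OR T → true.
So Overall is satisfied (T AND T AND T).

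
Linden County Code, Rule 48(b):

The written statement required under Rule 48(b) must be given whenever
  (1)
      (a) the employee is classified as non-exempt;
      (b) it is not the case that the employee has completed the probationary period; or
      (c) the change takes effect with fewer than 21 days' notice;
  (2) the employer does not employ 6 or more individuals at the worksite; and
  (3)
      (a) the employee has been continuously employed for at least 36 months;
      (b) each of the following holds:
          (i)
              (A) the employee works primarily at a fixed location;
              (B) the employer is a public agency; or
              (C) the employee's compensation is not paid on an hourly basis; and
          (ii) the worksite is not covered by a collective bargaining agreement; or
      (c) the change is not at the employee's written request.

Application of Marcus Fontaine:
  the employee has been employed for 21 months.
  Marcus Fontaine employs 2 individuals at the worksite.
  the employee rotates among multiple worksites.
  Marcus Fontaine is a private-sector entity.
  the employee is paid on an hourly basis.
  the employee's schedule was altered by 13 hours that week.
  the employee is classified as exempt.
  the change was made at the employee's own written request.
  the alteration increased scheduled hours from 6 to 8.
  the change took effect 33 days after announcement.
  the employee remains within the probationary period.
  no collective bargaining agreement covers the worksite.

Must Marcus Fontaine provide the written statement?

(a) non-exempt — not satisfied.
(b) not (past probation) — satisfied.
(c) < 21 days' notice — fails.
So (1) is satisfied (F OR T OR F).
(2) not (≥ 6 at site) — holds.
(a) tenure ≥ 36 mo. — fails.
(A) fixed location — fails.
(B) public agency — fails.
(C) not (hourly-paid) — not satisfied.
(i) = F OR F OR F = false.
(ii) no CBA — met.
(b): F AND T → false.
(c) not employee-requested — fails.
(3): F OR F OR F → false.
So Overall is not satisfied (T AND T AND F).

No — not required.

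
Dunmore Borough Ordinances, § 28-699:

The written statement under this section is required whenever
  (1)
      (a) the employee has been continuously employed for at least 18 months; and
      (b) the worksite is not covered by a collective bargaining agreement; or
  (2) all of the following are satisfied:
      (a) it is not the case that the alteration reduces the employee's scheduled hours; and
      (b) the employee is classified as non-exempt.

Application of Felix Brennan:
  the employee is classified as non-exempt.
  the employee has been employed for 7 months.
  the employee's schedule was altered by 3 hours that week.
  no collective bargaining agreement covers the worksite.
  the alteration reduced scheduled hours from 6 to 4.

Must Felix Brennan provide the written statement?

(a) tenure ≥ 18 mo. — not satisfied.
(b) no CBA — met.
(1) = F AND T = false.
(a) not (hours reduced) — fails.
(b) non-exempt — satisfied.
(2): F AND T → false.
Overall: F OR F → false.

No — not required.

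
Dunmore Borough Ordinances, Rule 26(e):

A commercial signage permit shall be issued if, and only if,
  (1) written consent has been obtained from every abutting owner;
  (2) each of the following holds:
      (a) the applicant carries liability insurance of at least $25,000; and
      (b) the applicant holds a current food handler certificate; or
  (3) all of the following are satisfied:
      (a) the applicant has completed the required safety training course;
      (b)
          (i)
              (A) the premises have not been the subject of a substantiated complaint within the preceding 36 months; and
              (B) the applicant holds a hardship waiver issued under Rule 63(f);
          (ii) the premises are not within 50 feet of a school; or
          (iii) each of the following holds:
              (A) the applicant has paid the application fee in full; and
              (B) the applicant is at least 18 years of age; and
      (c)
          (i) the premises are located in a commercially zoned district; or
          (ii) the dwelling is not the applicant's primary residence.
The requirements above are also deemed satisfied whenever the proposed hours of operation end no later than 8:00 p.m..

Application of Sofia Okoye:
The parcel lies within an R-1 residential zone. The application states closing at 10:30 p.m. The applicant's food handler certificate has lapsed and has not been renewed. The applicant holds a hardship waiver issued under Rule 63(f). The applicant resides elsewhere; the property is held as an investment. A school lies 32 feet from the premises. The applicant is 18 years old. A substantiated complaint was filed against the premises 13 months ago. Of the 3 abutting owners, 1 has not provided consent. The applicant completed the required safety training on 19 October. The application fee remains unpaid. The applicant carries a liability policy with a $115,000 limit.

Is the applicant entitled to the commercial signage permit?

No — denied.

(1) all abutters consent — fails.
(a) insurance ≥ $25,000 — satisfied.
(b) food handler cert. — not met.
So (2) is not satisfied (T AND F).
(a) safety training — met.
(A) no complaint in 36 mo. — not met.
(B) hardship waiver — satisfied.
So (i) is not satisfied (F AND T).
(ii) ≥50 ft from school — not satisfied.
(A) fee paid — not met.
(B) age ≥ 18 — holds.
(iii): F AND T → false.
So (b) is not satisfied (F OR F OR F).
(i) commercially zoned — fails.
(ii) not (primary residence) — holds.
(c) = F OR T = true.
(3): T AND F AND T → false.
Overall = F OR F OR F = false.
Exception (closes by 8 p.m.) — not satisfied.
Result: main false OR exception false → false.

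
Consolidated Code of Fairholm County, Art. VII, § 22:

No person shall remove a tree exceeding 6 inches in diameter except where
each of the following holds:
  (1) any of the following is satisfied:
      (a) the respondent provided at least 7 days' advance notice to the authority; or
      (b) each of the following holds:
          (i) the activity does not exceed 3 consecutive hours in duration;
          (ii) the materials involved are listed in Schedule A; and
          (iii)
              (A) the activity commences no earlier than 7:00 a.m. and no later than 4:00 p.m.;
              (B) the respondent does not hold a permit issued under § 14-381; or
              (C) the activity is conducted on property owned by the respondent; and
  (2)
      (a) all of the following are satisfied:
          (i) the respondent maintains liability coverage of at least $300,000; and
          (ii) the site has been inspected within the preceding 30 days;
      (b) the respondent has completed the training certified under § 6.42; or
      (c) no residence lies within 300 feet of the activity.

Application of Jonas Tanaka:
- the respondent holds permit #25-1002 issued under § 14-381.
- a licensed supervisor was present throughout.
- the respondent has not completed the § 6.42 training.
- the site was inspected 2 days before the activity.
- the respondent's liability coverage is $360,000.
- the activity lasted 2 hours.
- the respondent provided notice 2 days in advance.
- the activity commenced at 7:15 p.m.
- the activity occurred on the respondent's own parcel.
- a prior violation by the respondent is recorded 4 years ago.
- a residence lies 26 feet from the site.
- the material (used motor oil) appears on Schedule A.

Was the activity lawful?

Yes — lawful.

(a) ≥7 days' notice — not met.
(i) ≤ 3 hrs duration — satisfied.
(ii) Schedule A material — met.
(A) start within hours — not met.
(B) not (holds permit) — not satisfied.
(C) own property — holds.
(iii): F OR F OR T → true.
So (b) is satisfied (T AND T AND T).
So (1) is satisfied (F OR T).
(i) coverage ≥ $300,000 — met.
(ii) site inspected — holds.
(a) = T AND T = true.
(b) training certified — not satisfied.
(c) no residence in 300 ft — not satisfied.
(2) = T OR F OR F = true.
Overall: T AND T → true.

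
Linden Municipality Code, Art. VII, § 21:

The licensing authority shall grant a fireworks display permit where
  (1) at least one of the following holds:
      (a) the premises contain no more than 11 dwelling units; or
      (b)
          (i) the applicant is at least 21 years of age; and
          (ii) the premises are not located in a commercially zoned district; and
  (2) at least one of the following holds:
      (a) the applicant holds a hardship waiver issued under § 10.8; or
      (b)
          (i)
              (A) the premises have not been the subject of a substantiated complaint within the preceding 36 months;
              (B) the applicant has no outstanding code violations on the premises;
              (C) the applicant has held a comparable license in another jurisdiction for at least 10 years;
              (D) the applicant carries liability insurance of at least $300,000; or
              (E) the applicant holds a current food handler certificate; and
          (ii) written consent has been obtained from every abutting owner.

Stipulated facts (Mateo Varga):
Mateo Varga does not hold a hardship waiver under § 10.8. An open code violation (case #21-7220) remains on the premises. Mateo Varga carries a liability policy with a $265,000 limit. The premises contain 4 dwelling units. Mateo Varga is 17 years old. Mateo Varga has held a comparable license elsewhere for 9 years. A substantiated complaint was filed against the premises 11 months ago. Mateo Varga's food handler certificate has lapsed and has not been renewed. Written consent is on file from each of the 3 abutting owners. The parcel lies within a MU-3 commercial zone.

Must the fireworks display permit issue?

No — denied.

(a) ≤ 11 units — satisfied.
(i) age ≥ 21 — not met.
(ii) not (commercially zoned) — fails.
(b) = F AND F = false.
(1) = T OR F = true.
(a) hardship waiver — fails.
(A) no complaint in 36 mo. — fails.
(B) no code violations — not satisfied.
(C) prior license ≥ 10 yr — fails.
(D) insurance ≥ $300,000 — not met.
(E) food handler cert. — fails.
(i) = F OR F OR F OR F OR F = false.
(ii) all abutters consent — met.
(b): F AND T → false.
(2): F OR F → false.
So Overall is not satisfied (T AND F).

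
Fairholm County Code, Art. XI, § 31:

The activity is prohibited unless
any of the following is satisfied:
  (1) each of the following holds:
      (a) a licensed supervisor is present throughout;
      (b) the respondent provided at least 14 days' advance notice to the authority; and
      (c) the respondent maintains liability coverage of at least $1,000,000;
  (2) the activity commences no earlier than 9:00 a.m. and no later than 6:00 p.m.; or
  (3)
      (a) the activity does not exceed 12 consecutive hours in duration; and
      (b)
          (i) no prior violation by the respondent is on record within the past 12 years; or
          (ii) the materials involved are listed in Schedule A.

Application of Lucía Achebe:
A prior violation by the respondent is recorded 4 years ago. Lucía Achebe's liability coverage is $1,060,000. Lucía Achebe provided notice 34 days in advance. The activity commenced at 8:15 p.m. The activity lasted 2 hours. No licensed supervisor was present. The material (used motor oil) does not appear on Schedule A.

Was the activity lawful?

No — unlawful.

(a) supervisor present — not satisfied.
(b) ≥14 days' notice — satisfied.
(c) coverage ≥ $1,000,000 — met.
So (1) is not satisfied (F AND T AND T).
(2) start within hours — not met.
(a) ≤ 12 hrs duration — met.
(i) no prior violation — not satisfied.
(ii) Schedule A material — not satisfied.
So (b) is not satisfied (F OR F).
(3): T AND F → false.
Overall = F OR F OR F = false.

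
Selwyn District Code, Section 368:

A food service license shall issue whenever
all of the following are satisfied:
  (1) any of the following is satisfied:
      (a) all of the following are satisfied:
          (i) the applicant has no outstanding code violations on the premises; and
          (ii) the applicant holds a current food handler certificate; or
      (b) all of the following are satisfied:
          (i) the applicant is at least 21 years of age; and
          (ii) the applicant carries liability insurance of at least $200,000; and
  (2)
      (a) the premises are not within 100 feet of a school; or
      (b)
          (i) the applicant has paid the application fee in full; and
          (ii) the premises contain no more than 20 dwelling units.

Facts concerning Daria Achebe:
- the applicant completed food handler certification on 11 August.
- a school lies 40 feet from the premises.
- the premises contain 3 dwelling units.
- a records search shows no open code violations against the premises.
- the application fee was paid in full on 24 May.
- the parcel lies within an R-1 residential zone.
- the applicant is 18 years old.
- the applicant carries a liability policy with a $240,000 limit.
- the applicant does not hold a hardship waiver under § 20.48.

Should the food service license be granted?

(i) no code violations — met.
(ii) food handler cert. — holds.
(a) = T AND T = true.
(i) age ≥ 21 — not met.
(ii) insurance ≥ $200,000 — met.
(b): F AND T → false.
(1) = T OR F = true.
(a) ≥100 ft from school — not met.
(i) fee paid — holds.
(ii) ≤ 20 units — satisfied.
(b): T AND T → true.
(2): F OR T → true.
So Overall is satisfied (T AND T).

Yes — granted.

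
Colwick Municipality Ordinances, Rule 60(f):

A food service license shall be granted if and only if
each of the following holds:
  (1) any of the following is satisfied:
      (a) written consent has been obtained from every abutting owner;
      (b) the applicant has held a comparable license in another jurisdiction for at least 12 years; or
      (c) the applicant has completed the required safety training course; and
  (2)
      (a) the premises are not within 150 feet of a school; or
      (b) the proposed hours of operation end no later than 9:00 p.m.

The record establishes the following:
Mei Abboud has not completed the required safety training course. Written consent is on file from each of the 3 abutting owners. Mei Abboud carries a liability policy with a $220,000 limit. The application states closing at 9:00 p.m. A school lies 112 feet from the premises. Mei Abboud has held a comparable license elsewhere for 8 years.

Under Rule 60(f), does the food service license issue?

Yes — granted.

(a) all abutters consent — met.
(b) prior license ≥ 12 yr — not satisfied.
(c) safety training — fails.
So (1) is satisfied (T OR F OR F).
(a) ≥150 ft from school — fails.
(b) closes by 9 p.m. — satisfied.
(2) = F OR T = true.
Overall: T AND T → true.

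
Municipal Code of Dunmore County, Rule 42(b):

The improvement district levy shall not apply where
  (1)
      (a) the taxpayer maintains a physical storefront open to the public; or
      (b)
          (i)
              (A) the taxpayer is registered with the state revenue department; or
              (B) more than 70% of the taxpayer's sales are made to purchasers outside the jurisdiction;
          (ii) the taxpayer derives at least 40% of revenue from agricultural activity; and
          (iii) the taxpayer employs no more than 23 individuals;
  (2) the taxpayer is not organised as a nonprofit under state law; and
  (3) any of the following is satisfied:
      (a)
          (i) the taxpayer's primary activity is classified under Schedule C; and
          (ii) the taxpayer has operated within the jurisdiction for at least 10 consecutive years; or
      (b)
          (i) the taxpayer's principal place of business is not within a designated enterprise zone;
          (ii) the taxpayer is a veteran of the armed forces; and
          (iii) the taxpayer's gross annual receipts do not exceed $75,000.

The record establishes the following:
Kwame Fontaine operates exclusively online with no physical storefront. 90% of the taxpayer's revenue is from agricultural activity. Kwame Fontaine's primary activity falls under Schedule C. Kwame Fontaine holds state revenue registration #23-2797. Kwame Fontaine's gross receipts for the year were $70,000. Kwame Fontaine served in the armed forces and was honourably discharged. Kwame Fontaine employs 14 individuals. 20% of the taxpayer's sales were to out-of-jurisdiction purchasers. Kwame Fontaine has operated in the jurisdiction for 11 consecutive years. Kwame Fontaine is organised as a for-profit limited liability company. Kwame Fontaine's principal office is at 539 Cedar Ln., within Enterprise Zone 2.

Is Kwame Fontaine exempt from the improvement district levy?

Yes — exempt.

(a) has storefront — fails.
(A) state-registered — holds.
(B) >70% out-of-jur. sales — not satisfied.
So (i) is satisfied (T OR F).
(ii) ≥40% agricultural — satisfied.
(iii) ≤ 23 employees — satisfied.
(b) = T AND T AND T = true.
(1): F OR T → true.
(2) not (nonprofit) — met.
(i) Schedule C activity — holds.
(ii) ≥ 10 yrs in jurisdiction — met.
(a): T AND T → true.
(i) not (in enterprise zone) — not satisfied.
(ii) veteran — holds.
(iii) receipts ≤ $75,000 — met.
So (b) is not satisfied (F AND T AND T).
(3): T OR F → true.
So Overall is satisfied (T AND T AND T).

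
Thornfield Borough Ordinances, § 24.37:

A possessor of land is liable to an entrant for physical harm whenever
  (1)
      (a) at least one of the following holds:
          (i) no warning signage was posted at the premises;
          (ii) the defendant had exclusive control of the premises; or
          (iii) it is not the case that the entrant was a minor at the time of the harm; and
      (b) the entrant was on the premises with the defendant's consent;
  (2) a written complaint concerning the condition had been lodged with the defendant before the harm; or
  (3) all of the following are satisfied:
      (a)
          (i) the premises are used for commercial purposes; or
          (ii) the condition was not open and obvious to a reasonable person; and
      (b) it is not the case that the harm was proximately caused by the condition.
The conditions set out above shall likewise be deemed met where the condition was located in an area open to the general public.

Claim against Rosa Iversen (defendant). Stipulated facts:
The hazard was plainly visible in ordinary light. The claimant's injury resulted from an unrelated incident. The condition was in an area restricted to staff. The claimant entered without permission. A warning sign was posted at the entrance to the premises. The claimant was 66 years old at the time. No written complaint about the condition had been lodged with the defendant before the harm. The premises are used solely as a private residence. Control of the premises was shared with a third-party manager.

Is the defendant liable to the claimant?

(i) no signage posted — fails.
(ii) exclusive control — not met.
(iii) not (entrant a minor) — holds.
So (a) is satisfied (F OR F OR T).
(b) consent to enter — fails.
(1): T AND F → false.
(2) complaint lodged — fails.
(i) commercial use — not met.
(ii) not open/obvious — fails.
(a): F OR F → false.
(b) not (proximate cause) — satisfied.
(3) = F AND T = false.
So Overall is not satisfied (F OR F OR F).
Exception (public area) — not satisfied.
Result: main false OR exception false → false.

No — not liable.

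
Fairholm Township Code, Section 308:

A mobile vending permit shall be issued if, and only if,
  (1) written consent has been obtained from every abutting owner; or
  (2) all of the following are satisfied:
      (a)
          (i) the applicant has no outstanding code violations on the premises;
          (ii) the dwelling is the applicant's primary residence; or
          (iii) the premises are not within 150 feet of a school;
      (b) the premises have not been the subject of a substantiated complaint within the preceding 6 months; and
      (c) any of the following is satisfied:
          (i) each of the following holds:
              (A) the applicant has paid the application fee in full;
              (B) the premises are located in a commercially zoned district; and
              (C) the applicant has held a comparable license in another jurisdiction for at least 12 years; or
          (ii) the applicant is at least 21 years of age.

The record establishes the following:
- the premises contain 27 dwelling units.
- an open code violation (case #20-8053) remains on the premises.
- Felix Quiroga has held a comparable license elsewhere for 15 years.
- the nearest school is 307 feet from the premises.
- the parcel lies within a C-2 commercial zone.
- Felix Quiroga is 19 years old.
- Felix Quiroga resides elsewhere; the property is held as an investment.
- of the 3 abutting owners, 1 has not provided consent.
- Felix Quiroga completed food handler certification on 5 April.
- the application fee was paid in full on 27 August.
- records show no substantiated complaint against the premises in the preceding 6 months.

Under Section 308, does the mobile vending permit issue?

(1) all abutters consent — not satisfied.
(i) no code violations — not satisfied.
(ii) primary residence — fails.
(iii) ≥150 ft from school — met.
So (a) is satisfied (F OR F OR T).
(b) no complaint in 6 mo. — met.
(A) fee paid — holds.
(B) commercially zoned — satisfied.
(C) prior license ≥ 12 yr — holds.
(i): T AND T AND T → true.
(ii) age ≥ 21 — not satisfied.
(c) = T OR F = true.
(2): T AND T AND T → true.
Overall: F OR T → true.

Yes — granted.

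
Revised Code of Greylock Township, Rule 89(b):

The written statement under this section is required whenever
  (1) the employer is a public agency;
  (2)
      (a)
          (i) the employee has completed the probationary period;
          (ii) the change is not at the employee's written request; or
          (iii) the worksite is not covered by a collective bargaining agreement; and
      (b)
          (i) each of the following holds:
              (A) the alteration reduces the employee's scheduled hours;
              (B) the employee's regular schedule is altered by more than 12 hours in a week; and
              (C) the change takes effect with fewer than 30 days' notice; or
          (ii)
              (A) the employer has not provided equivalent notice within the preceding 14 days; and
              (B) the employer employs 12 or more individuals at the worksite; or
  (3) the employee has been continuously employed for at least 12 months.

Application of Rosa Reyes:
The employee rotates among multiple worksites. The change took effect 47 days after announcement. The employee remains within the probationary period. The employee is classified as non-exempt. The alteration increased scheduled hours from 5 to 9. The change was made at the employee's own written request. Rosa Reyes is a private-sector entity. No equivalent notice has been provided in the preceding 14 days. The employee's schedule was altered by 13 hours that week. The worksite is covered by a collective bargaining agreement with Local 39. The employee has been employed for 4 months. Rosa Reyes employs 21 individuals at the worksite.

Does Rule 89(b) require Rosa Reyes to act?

(1) public agency — not met.
(i) past probation — not met.
(ii) not employee-requested — not met.
(iii) no CBA — not met.
(a): F OR F OR F → false.
(A) hours reduced — not satisfied.
(B) schedule shift > 12h — met.
(C) < 30 days' notice — not met.
(i): F AND T AND F → false.
(A) no recent notice — holds.
(B) ≥ 12 at site — holds.
(ii) = T AND T = true.
So (b) is satisfied (F OR T).
(2): F AND T → false.
(3) tenure ≥ 12 mo. — not met.
Overall: F OR F OR F → false.

No — not required.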